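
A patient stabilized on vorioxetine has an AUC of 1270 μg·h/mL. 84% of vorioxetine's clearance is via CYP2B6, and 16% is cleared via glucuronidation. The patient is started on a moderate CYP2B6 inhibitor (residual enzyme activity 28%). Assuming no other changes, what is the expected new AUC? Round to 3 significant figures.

The CYP2B6 pathway (84% of clearance) falls to 0.28× activity: 0.84 × 0.28 = 0.2352.
Non-CYP routes (16%) are unchanged.
CL_new/CL_old = 0.2352 + 0.16 = 0.3952.
New AUC = baseline ÷ relative clearance = 1270 / 0.3952 = 3.21 × 10³ μg·h/mL.

3.21 × 10³ μg·h/mL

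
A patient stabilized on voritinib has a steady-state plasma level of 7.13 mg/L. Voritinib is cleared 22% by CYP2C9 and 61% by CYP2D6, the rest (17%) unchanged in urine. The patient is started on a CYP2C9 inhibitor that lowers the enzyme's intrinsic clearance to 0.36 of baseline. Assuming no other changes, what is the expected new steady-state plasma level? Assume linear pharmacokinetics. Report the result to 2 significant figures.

The CYP2C9 pathway (22% of clearance) falls to 0.36× activity: 0.22 × 0.36 = 0.0792.
CYP2D6 (61%) and the residual 17% are unaffected.
New clearance relative to baseline: 0.0792 + 0.61 + 0.17 = 0.8592.
With dosing unchanged, steady-state plasma level scales as 1/CL: 7.13 / 0.8592 = 8.3 mg/L.

8.3 mg/L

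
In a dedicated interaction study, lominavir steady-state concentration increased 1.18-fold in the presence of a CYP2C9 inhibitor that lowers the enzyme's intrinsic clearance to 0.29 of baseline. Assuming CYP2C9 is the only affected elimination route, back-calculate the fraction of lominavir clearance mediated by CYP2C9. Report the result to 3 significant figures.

CL'/CL = 1 / 1.18 = 0.8475
0.29·fm + (1 − fm) = 0.8475
fm = (0.8475 − 1) / (0.29 − 1) = 0.215

0.215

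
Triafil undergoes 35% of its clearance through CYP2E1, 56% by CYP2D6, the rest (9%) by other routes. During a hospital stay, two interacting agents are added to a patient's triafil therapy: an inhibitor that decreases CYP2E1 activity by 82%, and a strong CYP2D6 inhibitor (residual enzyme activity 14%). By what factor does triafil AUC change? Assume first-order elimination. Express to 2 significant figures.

4.3

CYP2E1: 0.35 × 0.18 = 0.063
CYP2D6: 0.56 × 0.14 = 0.0784
Other: 0.09 (unchanged)
CL_new/CL_old = 0.063 + 0.0784 + 0.09 = 0.2314.
AUC ∝ 1/CL: fold-change = 1 / 0.2314 = 4.3.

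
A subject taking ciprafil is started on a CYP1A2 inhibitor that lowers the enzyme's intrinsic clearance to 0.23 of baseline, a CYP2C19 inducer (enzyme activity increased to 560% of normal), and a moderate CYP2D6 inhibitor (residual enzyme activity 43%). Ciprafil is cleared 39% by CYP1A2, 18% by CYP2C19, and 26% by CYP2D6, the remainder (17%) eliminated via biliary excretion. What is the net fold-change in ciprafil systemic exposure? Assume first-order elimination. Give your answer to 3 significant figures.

0.725

The CYP1A2 pathway (39% of clearance) is reduced to 0.23× activity: 0.39 × 0.23 = 0.0897.
The CYP2C19 pathway (18% of clearance) increases to 5.6× activity: 0.18 × 5.6 = 1.008.
The CYP2D6 pathway (26% of clearance) falls to 0.43× activity: 0.26 × 0.43 = 0.1118.
The remaining 17% of clearance is unaffected.
CL_new/CL_old = 0.0897 + 1.008 + 0.1118 + 0.17 = 1.3795.
Because systemic exposure varies inversely with clearance, the combined effect is 1 / 1.3795 = 0.725.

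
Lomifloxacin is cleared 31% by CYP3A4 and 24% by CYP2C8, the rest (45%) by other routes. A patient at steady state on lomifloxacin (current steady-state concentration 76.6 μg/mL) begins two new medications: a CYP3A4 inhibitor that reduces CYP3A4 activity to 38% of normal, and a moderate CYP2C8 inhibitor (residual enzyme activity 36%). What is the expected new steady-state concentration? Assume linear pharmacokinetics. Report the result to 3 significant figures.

The CYP3A4 pathway (31% of clearance) is reduced to 0.38× activity: 0.31 × 0.38 = 0.1178.
The CYP2C8 pathway (24% of clearance) falls to 0.36× activity: 0.24 × 0.36 = 0.0864.
Non-CYP routes (45%) are unchanged.
New clearance relative to baseline: 0.1178 + 0.0864 + 0.45 = 0.6542.
New steady-state concentration = 76.6 / 0.6542 = 117 μg/mL (concentration scales inversely with clearance).

117 μg/mL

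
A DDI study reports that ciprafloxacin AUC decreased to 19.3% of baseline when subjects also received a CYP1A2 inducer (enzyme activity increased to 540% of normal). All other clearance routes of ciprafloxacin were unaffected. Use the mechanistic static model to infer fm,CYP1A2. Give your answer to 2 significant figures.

Let x = fm,CYP1A2. Because AUC ∝ 1/CL, relative clearance rose to 1/0.193 = 5.181.
Setting x·5.4 + (1 − x) = 5.181 and solving: x = (5.181 − 1)/(5.4 − 1) = 0.95.

0.95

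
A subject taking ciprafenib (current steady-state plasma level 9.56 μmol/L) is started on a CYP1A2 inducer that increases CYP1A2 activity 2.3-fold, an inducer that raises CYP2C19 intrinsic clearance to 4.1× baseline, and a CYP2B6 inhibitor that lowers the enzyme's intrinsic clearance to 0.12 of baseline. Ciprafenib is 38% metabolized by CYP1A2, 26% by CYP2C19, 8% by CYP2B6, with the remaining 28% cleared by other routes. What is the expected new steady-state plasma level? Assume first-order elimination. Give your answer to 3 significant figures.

The CYP1A2 pathway (38% of clearance) increases to 2.3× activity: 0.38 × 2.3 = 0.874.
The CYP2C19 pathway (26% of clearance) increases to 4.1× activity: 0.26 × 4.1 = 1.066.
The CYP2B6 pathway (8% of clearance) drops to 0.12× activity: 0.08 × 0.12 = 0.0096.
Non-CYP routes (28%) are unchanged.
CL_new/CL_old = 0.874 + 1.066 + 0.0096 + 0.28 = 2.2296.
Steady-state plasma level ∝ 1/CL: new value = 9.56 / 2.2296 = 4.29 μmol/L.

4.29 μmol/L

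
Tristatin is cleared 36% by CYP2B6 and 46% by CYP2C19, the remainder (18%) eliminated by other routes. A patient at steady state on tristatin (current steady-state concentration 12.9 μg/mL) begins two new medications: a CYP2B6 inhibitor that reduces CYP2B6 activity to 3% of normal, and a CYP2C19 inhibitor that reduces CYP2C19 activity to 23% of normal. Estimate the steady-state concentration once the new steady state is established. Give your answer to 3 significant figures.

CYP2B6: 0.36 × 0.03 = 0.0108
CYP2C19: 0.46 × 0.23 = 0.1058
Other: 0.18 (unchanged)
CL_new/CL_old = 0.0108 + 0.1058 + 0.18 = 0.2966.
New steady-state concentration = 12.9 / 0.2966 = 43.5 μg/mL (concentration scales inversely with clearance).

43.5 μg/mL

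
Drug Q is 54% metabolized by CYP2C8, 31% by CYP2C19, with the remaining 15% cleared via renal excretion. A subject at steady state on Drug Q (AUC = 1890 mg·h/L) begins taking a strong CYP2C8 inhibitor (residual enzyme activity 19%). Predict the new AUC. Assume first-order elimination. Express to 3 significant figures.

3.36 × 10³ mg·h/L

The CYP2C8 pathway (54% of clearance) drops to 0.19× activity: 0.54 × 0.19 = 0.1026.
CYP2C19 (31%) and the residual 15% are unaffected.
CL_new/CL_old = 0.1026 + 0.31 + 0.15 = 0.5626.
AUC ∝ 1/CL, so new value = 1890 / 0.5626 = 3.36 × 10³ mg·h/L.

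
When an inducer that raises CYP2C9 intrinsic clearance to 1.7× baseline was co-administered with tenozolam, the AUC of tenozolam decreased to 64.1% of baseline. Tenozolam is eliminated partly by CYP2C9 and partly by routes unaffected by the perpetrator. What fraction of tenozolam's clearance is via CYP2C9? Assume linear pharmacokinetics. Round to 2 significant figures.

0.80

Call the CYP2C9 fraction fm. After the interaction, CL_new/CL_old = fm × 1.7 + (1 − fm).
AUC ratio = 1 / (new CL fraction), so new CL fraction = 1 / 0.641 = 1.56.
fm × 1.7 + 1 − fm = 1.56  ⇒  fm × (1.7 − 1) = 0.5601  ⇒  fm = 0.80.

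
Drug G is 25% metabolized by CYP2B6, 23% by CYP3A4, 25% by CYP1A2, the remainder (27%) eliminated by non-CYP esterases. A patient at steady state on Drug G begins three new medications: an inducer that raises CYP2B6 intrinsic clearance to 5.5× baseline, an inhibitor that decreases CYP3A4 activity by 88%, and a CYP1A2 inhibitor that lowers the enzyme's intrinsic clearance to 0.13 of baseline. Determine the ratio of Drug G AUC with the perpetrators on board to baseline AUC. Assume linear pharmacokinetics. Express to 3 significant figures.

0.586

CYP2B6: 0.25 × 5.5 = 1.375
CYP3A4: 0.23 × 0.12 = 0.0276
CYP1A2: 0.25 × 0.13 = 0.0325
Other: 0.27 (unchanged)
New clearance relative to baseline: 1.375 + 0.0276 + 0.0325 + 0.27 = 1.7051.
Because AUC varies inversely with clearance, the combined effect is 1 / 1.7051 = 0.586.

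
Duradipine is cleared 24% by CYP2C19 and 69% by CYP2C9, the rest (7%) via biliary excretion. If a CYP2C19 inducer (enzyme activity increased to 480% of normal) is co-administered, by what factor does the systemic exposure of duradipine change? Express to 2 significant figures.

0.52

The CYP2C19 pathway (24% of clearance) is boosted to 4.8× activity: 0.24 × 4.8 = 1.152.
CYP2C9 (69%) and the residual 7% are unaffected.
Relative clearance = 1.152 + 0.69 + 0.07 = 1.912.
Systemic exposure is inversely proportional to clearance, so the fold-change is 1 / 1.912 = 0.52.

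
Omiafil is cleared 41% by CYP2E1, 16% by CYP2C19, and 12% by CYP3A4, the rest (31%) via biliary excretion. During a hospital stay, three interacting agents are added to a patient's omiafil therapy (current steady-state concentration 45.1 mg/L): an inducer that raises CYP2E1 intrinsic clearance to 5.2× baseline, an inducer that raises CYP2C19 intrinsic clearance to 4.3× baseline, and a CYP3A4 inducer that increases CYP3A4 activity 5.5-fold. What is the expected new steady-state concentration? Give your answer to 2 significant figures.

CYP2E1: 0.41 × 5.2 = 2.132
CYP2C19: 0.16 × 4.3 = 0.688
CYP3A4: 0.12 × 5.5 = 0.66
Other: 0.31 (unchanged)
New clearance relative to baseline: 2.132 + 0.688 + 0.66 + 0.31 = 3.79.
Steady-state concentration ∝ 1/CL: new value = 45.1 / 3.79 = 12 mg/L.

12 mg/L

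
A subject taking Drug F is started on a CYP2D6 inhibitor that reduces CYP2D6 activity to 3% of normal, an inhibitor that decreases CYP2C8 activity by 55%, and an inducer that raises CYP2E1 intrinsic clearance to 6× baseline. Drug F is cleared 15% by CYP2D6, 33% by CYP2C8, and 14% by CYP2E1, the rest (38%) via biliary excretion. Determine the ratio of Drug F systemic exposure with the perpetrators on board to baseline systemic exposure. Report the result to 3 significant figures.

0.728

The CYP2D6 pathway (15% of clearance) is reduced to 0.03× activity: 0.15 × 0.03 = 0.0045.
The CYP2C8 pathway (33% of clearance) drops to 0.45× activity: 0.33 × 0.45 = 0.1485.
The CYP2E1 pathway (14% of clearance) rises to 6× activity: 0.14 × 6 = 0.84.
Non-CYP routes (38%) are unchanged.
CL_new/CL_old = 0.0045 + 0.1485 + 0.84 + 0.38 = 1.373.
Because systemic exposure varies inversely with clearance, the combined effect is 1 / 1.373 = 0.728.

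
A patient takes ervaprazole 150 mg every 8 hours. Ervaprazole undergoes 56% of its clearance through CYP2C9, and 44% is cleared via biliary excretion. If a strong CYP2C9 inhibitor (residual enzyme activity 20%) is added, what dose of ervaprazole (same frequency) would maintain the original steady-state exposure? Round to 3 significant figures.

CYP2C9: 0.56 × 0.2 = 0.112
Other: 0.44 (unchanged)
Relative clearance = 0.112 + 0.44 = 0.552.
Css,avg = (dose rate)/CL, so holding Css fixed requires dose ∝ CL: 150 × 0.552 = 82.8 mg.

82.8 mg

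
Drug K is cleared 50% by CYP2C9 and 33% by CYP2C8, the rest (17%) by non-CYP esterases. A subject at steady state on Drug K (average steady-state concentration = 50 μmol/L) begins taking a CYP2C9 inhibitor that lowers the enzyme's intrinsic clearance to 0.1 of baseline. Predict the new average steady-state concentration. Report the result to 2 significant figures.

The CYP2C9 pathway (50% of clearance) falls to 0.1× activity: 0.5 × 0.1 = 0.05.
CYP2C8 (33%) and the residual 17% are unaffected.
CL_new/CL_old = 0.05 + 0.33 + 0.17 = 0.55.
With dosing unchanged, average steady-state concentration scales as 1/CL: 50 / 0.55 = 91 μmol/L.

91 μmol/L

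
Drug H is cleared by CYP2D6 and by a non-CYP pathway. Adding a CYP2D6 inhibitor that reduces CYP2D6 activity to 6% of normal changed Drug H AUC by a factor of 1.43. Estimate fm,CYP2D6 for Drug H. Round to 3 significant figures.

Let fm be the CYP2D6 fraction. New clearance relative to baseline = fm × 0.06 + (1 − fm).
AUC ratio = 1 / (new CL fraction), so new CL fraction = 1 / 1.43 = 0.6993.
fm × 0.06 + 1 − fm = 0.6993  ⇒  fm × (0.06 − 1) = −0.3007  ⇒  fm = 0.320.

0.320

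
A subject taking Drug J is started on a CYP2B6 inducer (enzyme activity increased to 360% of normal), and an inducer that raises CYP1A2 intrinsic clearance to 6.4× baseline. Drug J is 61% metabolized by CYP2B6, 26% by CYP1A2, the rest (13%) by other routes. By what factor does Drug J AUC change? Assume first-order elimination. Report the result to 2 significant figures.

The CYP2B6 pathway (61% of clearance) rises to 3.6× activity: 0.61 × 3.6 = 2.196.
The CYP1A2 pathway (26% of clearance) rises to 6.4× activity: 0.26 × 6.4 = 1.664.
The remaining 13% of clearance is unaffected.
CL_new/CL_old = 2.196 + 1.664 + 0.13 = 3.99.
Net AUC ratio = 1 / 3.99 = 0.25.

0.25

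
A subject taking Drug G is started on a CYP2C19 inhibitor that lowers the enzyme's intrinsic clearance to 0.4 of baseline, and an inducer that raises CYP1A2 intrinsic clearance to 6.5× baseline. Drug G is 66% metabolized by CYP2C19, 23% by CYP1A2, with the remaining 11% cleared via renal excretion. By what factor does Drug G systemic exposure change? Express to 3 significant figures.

0.535

The CYP2C19 pathway (66% of clearance) is reduced to 0.4× activity: 0.66 × 0.4 = 0.264.
The CYP1A2 pathway (23% of clearance) is boosted to 6.5× activity: 0.23 × 6.5 = 1.495.
The remaining 11% of clearance is unaffected.
Relative clearance = 0.264 + 1.495 + 0.11 = 1.869.
Net systemic exposure ratio = 1 / 1.869 = 0.535.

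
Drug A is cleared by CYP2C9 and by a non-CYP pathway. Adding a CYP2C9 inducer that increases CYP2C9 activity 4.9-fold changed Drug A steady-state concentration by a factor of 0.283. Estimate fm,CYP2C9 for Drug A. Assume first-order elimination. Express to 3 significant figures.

Let fm be the CYP2C9 fraction. New clearance relative to baseline = fm × 4.9 + (1 − fm).
Steady-state concentration ratio = 1 / (new CL fraction), so new CL fraction = 1 / 0.283 = 3.534.
fm × 4.9 + 1 − fm = 3.534  ⇒  fm × (4.9 − 1) = 2.534  ⇒  fm = 0.650.

0.650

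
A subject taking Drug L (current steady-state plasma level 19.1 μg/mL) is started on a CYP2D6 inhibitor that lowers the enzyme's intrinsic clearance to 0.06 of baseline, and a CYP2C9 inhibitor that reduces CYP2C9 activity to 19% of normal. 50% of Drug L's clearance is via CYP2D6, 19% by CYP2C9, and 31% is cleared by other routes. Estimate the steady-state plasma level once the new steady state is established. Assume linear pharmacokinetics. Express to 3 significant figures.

CYP2D6: 0.5 × 0.06 = 0.03
CYP2C9: 0.19 × 0.19 = 0.0361
Other: 0.31 (unchanged)
CL_new/CL_old = 0.03 + 0.0361 + 0.31 = 0.3761.
Dividing the baseline by the relative clearance: 19.1 / 0.3761 = 50.8 μg/mL.

50.8 μg/mL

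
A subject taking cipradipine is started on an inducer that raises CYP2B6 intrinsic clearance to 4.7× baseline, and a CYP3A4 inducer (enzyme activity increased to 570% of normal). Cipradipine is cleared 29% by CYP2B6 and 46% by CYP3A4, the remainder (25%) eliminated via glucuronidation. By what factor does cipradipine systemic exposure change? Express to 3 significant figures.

0.236

The CYP2B6 pathway (29% of clearance) rises to 4.7× activity: 0.29 × 4.7 = 1.363.
The CYP3A4 pathway (46% of clearance) increases to 5.7× activity: 0.46 × 5.7 = 2.622.
The remaining 25% of clearance is unaffected.
CL_new/CL_old = 1.363 + 2.622 + 0.25 = 4.235.
Net systemic exposure ratio = 1 / 4.235 = 0.236.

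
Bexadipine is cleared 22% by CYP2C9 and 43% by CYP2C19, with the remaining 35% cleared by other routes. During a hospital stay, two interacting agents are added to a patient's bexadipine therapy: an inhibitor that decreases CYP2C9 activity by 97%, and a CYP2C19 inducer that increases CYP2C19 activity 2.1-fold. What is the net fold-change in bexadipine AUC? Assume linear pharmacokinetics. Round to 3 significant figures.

0.794

The CYP2C9 pathway (22% of clearance) is reduced to 0.03× activity: 0.22 × 0.03 = 0.0066.
The CYP2C19 pathway (43% of clearance) rises to 2.1× activity: 0.43 × 2.1 = 0.903.
Non-CYP routes (35%) are unchanged.
CL_new/CL_old = 0.0066 + 0.903 + 0.35 = 1.2596.
Because AUC varies inversely with clearance, the combined effect is 1 / 1.2596 = 0.794.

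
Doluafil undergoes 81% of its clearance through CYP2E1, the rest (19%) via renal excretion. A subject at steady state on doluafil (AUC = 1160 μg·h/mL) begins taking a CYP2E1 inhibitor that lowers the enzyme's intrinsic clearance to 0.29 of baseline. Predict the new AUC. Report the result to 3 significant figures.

2.73 × 10³ μg·h/mL

The CYP2E1 pathway (81% of clearance) drops to 0.29× activity: 0.81 × 0.29 = 0.2349.
Non-CYP routes (19%) are unchanged.
New clearance relative to baseline: 0.2349 + 0.19 = 0.4249.
AUC ∝ 1/CL, so new value = 1160 / 0.4249 = 2.73 × 10³ μg·h/mL.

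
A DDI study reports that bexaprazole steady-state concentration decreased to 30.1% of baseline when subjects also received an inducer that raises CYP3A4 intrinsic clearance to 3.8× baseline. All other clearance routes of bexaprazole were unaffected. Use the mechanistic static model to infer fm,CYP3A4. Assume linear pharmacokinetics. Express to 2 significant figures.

Let x = fm,CYP3A4. Because steady-state concentration ∝ 1/CL, relative clearance rose to 1/0.301 = 3.322.
Only the CYP3A4 route changed, so 3.322 = x·3.8 + (1 − x), giving x = 0.83.

0.83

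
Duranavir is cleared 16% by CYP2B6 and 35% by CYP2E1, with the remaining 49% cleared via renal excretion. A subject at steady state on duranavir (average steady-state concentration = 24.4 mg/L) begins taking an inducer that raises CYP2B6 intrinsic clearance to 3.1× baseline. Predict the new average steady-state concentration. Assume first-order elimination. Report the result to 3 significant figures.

The CYP2B6 pathway (16% of clearance) rises to 3.1× activity: 0.16 × 3.1 = 0.496.
CYP2E1 (35%) and the residual 49% are unaffected.
CL_new/CL_old = 0.496 + 0.35 + 0.49 = 1.336.
New average steady-state concentration = baseline ÷ relative clearance = 24.4 / 1.336 = 18.3 mg/L.

18.3 mg/L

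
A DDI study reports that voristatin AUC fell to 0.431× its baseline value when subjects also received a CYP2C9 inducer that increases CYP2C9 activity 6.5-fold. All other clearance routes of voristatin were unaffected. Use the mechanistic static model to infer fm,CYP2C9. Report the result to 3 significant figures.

0.240

Call the CYP2C9 fraction fm. After the interaction, CL_new/CL_old = fm × 6.5 + (1 − fm).
AUC ratio = 1 / (new CL fraction), so new CL fraction = 1 / 0.431 = 2.32.
fm × 6.5 + 1 − fm = 2.32  ⇒  fm × (6.5 − 1) = 1.32  ⇒  fm = 0.240.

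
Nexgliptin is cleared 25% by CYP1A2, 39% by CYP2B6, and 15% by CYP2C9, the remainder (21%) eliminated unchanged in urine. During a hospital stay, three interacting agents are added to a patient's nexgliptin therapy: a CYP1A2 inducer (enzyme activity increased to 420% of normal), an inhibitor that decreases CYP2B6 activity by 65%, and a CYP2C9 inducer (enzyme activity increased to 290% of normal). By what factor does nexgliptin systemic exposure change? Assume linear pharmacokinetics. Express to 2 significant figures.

The CYP1A2 pathway (25% of clearance) rises to 4.2× activity: 0.25 × 4.2 = 1.05.
The CYP2B6 pathway (39% of clearance) falls to 0.35× activity: 0.39 × 0.35 = 0.1365.
The CYP2C9 pathway (15% of clearance) increases to 2.9× activity: 0.15 × 2.9 = 0.435.
The remaining 21% of clearance is unaffected.
New clearance relative to baseline: 1.05 + 0.1365 + 0.435 + 0.21 = 1.8315.
Because systemic exposure varies inversely with clearance, the combined effect is 1 / 1.8315 = 0.55.

0.55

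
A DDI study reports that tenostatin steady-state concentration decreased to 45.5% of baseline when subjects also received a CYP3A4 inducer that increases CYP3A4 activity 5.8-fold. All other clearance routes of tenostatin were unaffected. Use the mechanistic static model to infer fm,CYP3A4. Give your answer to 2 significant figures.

Write x for the fraction cleared via CYP3A4. The observed steady-state concentration change means clearance rose to 1/0.455 = 2.198 of baseline.
Setting x·5.8 + (1 − x) = 2.198 and solving: x = (2.198 − 1)/(5.8 − 1) = 0.25.

0.25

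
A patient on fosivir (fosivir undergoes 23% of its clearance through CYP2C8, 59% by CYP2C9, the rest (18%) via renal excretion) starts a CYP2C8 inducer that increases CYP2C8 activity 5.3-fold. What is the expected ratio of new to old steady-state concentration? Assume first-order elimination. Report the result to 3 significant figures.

0.503

The CYP2C8 pathway (23% of clearance) rises to 5.3× activity: 0.23 × 5.3 = 1.219.
CYP2C9 (59%) and the residual 18% are unaffected.
CL_new/CL_old = 1.219 + 0.59 + 0.18 = 1.989.
Since steady-state concentration ∝ 1/CL, the ratio is 1 / 1.989 = 0.503.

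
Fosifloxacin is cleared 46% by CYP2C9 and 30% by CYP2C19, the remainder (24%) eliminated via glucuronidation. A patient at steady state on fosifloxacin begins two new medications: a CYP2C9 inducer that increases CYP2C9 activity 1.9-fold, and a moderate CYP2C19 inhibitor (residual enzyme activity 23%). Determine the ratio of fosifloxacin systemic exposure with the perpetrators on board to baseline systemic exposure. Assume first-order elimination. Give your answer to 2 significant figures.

0.85

The CYP2C9 pathway (46% of clearance) increases to 1.9× activity: 0.46 × 1.9 = 0.874.
The CYP2C19 pathway (30% of clearance) drops to 0.23× activity: 0.3 × 0.23 = 0.069.
The remaining 24% of clearance is unaffected.
CL_new/CL_old = 0.874 + 0.069 + 0.24 = 1.183.
Because systemic exposure varies inversely with clearance, the combined effect is 1 / 1.183 = 0.85.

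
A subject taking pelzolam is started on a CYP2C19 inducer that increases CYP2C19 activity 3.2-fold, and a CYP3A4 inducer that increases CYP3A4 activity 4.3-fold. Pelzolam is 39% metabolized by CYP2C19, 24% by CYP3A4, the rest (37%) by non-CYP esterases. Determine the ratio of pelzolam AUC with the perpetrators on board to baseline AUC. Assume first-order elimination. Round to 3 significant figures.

The CYP2C19 pathway (39% of clearance) rises to 3.2× activity: 0.39 × 3.2 = 1.248.
The CYP3A4 pathway (24% of clearance) is boosted to 4.3× activity: 0.24 × 4.3 = 1.032.
The remaining 37% of clearance is unaffected.
CL_new/CL_old = 1.248 + 1.032 + 0.37 = 2.65.
Net AUC ratio = 1 / 2.65 = 0.377.

0.377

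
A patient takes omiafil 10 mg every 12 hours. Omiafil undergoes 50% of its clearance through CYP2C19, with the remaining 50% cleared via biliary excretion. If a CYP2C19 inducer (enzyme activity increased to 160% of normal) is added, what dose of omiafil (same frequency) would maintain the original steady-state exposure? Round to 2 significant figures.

The CYP2C19 pathway (50% of clearance) rises to 1.6× activity: 0.5 × 1.6 = 0.8.
The remaining 50% of clearance is unaffected.
Relative clearance = 0.8 + 0.5 = 1.3.
Css,avg = (dose rate)/CL, so holding Css fixed requires dose ∝ CL: 10 × 1.3 = 13 mg.

13 mg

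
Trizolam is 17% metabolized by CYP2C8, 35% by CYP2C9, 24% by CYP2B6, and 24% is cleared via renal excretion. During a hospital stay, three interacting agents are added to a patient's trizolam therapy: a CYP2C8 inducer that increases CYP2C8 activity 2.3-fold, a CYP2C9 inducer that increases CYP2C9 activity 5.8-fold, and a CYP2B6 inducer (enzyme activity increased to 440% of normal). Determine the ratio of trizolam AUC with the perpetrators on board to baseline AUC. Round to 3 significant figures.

The CYP2C8 pathway (17% of clearance) is boosted to 2.3× activity: 0.17 × 2.3 = 0.391.
The CYP2C9 pathway (35% of clearance) rises to 5.8× activity: 0.35 × 5.8 = 2.03.
The CYP2B6 pathway (24% of clearance) rises to 4.4× activity: 0.24 × 4.4 = 1.056.
The remaining 24% of clearance is unaffected.
Relative clearance = 0.391 + 2.03 + 1.056 + 0.24 = 3.717.
AUC ∝ 1/CL: fold-change = 1 / 3.717 = 0.269.

0.269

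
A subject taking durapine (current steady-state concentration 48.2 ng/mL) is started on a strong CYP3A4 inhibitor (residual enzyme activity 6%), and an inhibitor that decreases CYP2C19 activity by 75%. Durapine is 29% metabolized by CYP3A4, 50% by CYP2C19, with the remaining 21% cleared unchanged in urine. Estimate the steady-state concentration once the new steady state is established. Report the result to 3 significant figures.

137 ng/mL

CYP3A4: 0.29 × 0.06 = 0.0174
CYP2C19: 0.5 × 0.25 = 0.125
Other: 0.21 (unchanged)
New clearance relative to baseline: 0.0174 + 0.125 + 0.21 = 0.3524.
Steady-state concentration ∝ 1/CL: new value = 48.2 / 0.3524 = 137 ng/mL.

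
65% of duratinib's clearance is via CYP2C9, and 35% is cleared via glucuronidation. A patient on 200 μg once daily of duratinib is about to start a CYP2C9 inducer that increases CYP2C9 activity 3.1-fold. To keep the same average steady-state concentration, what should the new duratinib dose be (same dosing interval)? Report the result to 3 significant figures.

The CYP2C9 pathway (65% of clearance) is boosted to 3.1× activity: 0.65 × 3.1 = 2.015.
The remaining 35% of clearance is unaffected.
Relative clearance = 2.015 + 0.35 = 2.365.
To maintain the same steady-state level, dose must scale with clearance: new dose = 200 × 2.365 = 473 μg.

473 μg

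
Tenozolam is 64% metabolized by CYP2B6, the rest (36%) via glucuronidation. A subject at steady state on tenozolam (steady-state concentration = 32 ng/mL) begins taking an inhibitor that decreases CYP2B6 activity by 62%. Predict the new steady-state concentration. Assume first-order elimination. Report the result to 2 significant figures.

The CYP2B6 pathway (64% of clearance) drops to 0.38× activity: 0.64 × 0.38 = 0.2432.
Non-CYP routes (36%) are unchanged.
CL_new/CL_old = 0.2432 + 0.36 = 0.6032.
Steady-state concentration ∝ 1/CL, so new value = 32 / 0.6032 = 53 ng/mL.

53 ng/mL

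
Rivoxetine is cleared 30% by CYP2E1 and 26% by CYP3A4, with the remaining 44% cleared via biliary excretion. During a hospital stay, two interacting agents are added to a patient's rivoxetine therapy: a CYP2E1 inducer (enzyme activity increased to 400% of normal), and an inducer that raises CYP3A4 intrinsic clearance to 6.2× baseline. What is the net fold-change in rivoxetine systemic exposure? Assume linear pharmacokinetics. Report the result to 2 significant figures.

0.31

The CYP2E1 pathway (30% of clearance) is boosted to 4× activity: 0.3 × 4 = 1.2.
The CYP3A4 pathway (26% of clearance) is boosted to 6.2× activity: 0.26 × 6.2 = 1.612.
Non-CYP routes (44%) are unchanged.
New clearance relative to baseline: 1.2 + 1.612 + 0.44 = 3.252.
Because systemic exposure varies inversely with clearance, the combined effect is 1 / 3.252 = 0.31.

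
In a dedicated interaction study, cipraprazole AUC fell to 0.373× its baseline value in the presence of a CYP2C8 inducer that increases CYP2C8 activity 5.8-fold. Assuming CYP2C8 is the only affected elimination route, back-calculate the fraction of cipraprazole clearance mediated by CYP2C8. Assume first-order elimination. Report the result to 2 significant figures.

Call the CYP2C8 fraction fm. After the interaction, CL_new/CL_old = fm × 5.8 + (1 − fm).
AUC ratio = 1 / (new CL fraction), so new CL fraction = 1 / 0.373 = 2.681.
fm × 5.8 + 1 − fm = 2.681  ⇒  fm × (5.8 − 1) = 1.681  ⇒  fm = 0.35.

0.35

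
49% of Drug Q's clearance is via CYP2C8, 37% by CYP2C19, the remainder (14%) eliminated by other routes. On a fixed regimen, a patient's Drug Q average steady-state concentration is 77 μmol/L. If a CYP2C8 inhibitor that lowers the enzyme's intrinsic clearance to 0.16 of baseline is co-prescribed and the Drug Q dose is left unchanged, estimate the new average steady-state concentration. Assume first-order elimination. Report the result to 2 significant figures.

CYP2C8: 0.49 × 0.16 = 0.0784
CYP2C19: 0.37 (unchanged)
Other: 0.14 (unchanged)
New clearance relative to baseline: 0.0784 + 0.37 + 0.14 = 0.5884.
Average steady-state concentration ∝ 1/CL, so new value = 77 / 0.5884 = 1.3 × 10² μmol/L.

1.3 × 10² μmol/L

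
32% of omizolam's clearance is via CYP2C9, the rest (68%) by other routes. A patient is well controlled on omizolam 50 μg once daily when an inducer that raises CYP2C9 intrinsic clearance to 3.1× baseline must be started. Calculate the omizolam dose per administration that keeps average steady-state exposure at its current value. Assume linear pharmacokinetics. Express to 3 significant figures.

83.6 μg

The CYP2C9 pathway (32% of clearance) increases to 3.1× activity: 0.32 × 3.1 = 0.992.
Non-CYP routes (68%) are unchanged.
Relative clearance = 0.992 + 0.68 = 1.672.
Exposure is unchanged when dose changes in proportion to clearance. New dose = 50 μg × 1.672 = 83.6 μg.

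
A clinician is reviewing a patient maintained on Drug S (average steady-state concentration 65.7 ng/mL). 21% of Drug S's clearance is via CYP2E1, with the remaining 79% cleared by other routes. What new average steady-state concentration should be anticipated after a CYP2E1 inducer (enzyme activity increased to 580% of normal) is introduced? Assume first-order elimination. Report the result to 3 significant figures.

The CYP2E1 pathway (21% of clearance) rises to 5.8× activity: 0.21 × 5.8 = 1.218.
Non-CYP routes (79%) are unchanged.
Relative clearance = 1.218 + 0.79 = 2.008.
With dosing unchanged, average steady-state concentration scales as 1/CL: 65.7 / 2.008 = 32.7 ng/mL.

32.7 ng/mL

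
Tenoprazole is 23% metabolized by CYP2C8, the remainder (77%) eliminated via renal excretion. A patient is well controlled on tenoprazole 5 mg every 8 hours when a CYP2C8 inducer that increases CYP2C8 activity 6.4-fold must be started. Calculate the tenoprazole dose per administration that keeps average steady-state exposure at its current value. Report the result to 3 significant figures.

11.2 mg

CYP2C8: 0.23 × 6.4 = 1.472
Other: 0.77 (unchanged)
Relative clearance = 1.472 + 0.77 = 2.242.
To maintain the same steady-state level, dose must scale with clearance: new dose = 5 × 2.242 = 11.2 mg.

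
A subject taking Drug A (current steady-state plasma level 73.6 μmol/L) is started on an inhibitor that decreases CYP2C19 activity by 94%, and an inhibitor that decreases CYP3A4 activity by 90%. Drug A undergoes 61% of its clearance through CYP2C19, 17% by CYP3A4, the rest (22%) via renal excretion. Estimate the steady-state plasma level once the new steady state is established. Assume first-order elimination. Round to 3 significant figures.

CYP2C19: 0.61 × 0.06 = 0.0366
CYP3A4: 0.17 × 0.1 = 0.017
Other: 0.22 (unchanged)
New clearance relative to baseline: 0.0366 + 0.017 + 0.22 = 0.2736.
New steady-state plasma level = 73.6 / 0.2736 = 269 μmol/L (concentration scales inversely with clearance).

269 μmol/L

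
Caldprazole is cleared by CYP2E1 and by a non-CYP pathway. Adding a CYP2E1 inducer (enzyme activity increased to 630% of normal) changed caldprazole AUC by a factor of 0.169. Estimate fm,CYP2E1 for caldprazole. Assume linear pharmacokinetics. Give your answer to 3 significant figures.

Write x for the fraction cleared via CYP2E1. The observed AUC change means clearance rose to 1/0.169 = 5.917 of baseline.
Setting x·6.3 + (1 − x) = 5.917 and solving: x = (5.917 − 1)/(6.3 − 1) = 0.928.

0.928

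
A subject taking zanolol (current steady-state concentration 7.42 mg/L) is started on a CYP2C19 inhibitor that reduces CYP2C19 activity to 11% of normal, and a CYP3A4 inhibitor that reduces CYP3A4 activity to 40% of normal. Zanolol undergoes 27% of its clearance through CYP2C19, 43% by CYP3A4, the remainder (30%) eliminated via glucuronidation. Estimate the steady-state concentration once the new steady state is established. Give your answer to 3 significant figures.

The CYP2C19 pathway (27% of clearance) is reduced to 0.11× activity: 0.27 × 0.11 = 0.0297.
The CYP3A4 pathway (43% of clearance) falls to 0.4× activity: 0.43 × 0.4 = 0.172.
The remaining 30% of clearance is unaffected.
CL_new/CL_old = 0.0297 + 0.172 + 0.3 = 0.5017.
Steady-state concentration ∝ 1/CL: new value = 7.42 / 0.5017 = 14.8 mg/L.

14.8 mg/L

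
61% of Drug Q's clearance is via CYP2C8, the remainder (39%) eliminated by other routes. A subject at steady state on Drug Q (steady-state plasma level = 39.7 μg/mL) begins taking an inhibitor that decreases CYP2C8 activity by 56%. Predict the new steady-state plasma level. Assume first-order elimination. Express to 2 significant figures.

60 μg/mL

The CYP2C8 pathway (61% of clearance) drops to 0.44× activity: 0.61 × 0.44 = 0.2684.
The remaining 39% of clearance is unaffected.
New clearance relative to baseline: 0.2684 + 0.39 = 0.6584.
With dosing unchanged, steady-state plasma level scales as 1/CL: 39.7 / 0.6584 = 60 μg/mL.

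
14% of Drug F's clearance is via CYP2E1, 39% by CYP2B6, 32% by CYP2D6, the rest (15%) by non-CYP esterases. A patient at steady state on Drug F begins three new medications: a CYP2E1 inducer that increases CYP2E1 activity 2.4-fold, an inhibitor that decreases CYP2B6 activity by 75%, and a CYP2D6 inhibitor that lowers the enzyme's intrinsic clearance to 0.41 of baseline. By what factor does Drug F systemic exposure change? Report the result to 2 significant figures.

The CYP2E1 pathway (14% of clearance) is boosted to 2.4× activity: 0.14 × 2.4 = 0.336.
The CYP2B6 pathway (39% of clearance) drops to 0.25× activity: 0.39 × 0.25 = 0.0975.
The CYP2D6 pathway (32% of clearance) falls to 0.41× activity: 0.32 × 0.41 = 0.1312.
Non-CYP routes (15%) are unchanged.
CL_new/CL_old = 0.336 + 0.0975 + 0.1312 + 0.15 = 0.7147.
Because systemic exposure varies inversely with clearance, the combined effect is 1 / 0.7147 = 1.4.

1.4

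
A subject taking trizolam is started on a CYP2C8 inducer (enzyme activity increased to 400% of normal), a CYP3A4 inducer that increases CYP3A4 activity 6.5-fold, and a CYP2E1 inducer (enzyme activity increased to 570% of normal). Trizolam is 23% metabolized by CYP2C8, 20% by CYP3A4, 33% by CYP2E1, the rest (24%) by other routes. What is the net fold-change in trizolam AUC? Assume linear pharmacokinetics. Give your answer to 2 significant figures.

0.23

CYP2C8: 0.23 × 4 = 0.92
CYP3A4: 0.2 × 6.5 = 1.3
CYP2E1: 0.33 × 5.7 = 1.881
Other: 0.24 (unchanged)
Relative clearance = 0.92 + 1.3 + 1.881 + 0.24 = 4.341.
AUC ∝ 1/CL: fold-change = 1 / 4.341 = 0.23.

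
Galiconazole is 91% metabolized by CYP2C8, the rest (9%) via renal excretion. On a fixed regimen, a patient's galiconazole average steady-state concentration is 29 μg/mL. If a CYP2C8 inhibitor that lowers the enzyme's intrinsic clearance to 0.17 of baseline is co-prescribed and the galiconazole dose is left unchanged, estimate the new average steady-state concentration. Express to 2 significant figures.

The CYP2C8 pathway (91% of clearance) drops to 0.17× activity: 0.91 × 0.17 = 0.1547.
The remaining 9% of clearance is unaffected.
Relative clearance = 0.1547 + 0.09 = 0.2447.
With dosing unchanged, average steady-state concentration scales as 1/CL: 29 / 0.2447 = 1.2 × 10² μg/mL.

1.2 × 10² μg/mL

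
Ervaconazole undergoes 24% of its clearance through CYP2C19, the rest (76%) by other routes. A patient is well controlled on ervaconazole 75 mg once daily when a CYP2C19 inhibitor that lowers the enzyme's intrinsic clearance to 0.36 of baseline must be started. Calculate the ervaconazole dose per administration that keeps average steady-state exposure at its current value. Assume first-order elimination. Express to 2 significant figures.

63 mg

The CYP2C19 pathway (24% of clearance) drops to 0.36× activity: 0.24 × 0.36 = 0.0864.
The remaining 76% of clearance is unaffected.
New clearance relative to baseline: 0.0864 + 0.76 = 0.8464.
To maintain the same steady-state level, dose must scale with clearance: new dose = 75 × 0.8464 = 63 mg.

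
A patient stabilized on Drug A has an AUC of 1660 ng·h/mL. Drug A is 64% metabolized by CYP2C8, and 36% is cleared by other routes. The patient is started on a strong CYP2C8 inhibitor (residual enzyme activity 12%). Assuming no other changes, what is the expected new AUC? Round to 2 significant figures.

3.8 × 10³ ng·h/mL

The CYP2C8 pathway (64% of clearance) drops to 0.12× activity: 0.64 × 0.12 = 0.0768.
Non-CYP routes (36%) are unchanged.
Relative clearance = 0.0768 + 0.36 = 0.4368.
AUC ∝ 1/CL, so new value = 1660 / 0.4368 = 3.8 × 10³ ng·h/mL.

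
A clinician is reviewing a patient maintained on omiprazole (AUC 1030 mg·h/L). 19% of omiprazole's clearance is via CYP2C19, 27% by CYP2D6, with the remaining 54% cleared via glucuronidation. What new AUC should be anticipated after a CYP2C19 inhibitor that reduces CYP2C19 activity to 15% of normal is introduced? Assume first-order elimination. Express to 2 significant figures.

1.2 × 10³ mg·h/L

The CYP2C19 pathway (19% of clearance) is reduced to 0.15× activity: 0.19 × 0.15 = 0.0285.
CYP2D6 (27%) and the residual 54% are unaffected.
New clearance relative to baseline: 0.0285 + 0.27 + 0.54 = 0.8385.
New AUC = baseline ÷ relative clearance = 1030 / 0.8385 = 1.2 × 10³ mg·h/L.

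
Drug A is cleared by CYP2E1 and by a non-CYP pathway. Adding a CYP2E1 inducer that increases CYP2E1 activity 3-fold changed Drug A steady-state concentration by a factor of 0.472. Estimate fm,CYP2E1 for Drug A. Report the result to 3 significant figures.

Call the CYP2E1 fraction fm. After the interaction, CL_new/CL_old = fm × 3 + (1 − fm).
Steady-state concentration ratio = 1 / (new CL fraction), so new CL fraction = 1 / 0.472 = 2.119.
fm × 3 + 1 − fm = 2.119  ⇒  fm × (3 − 1) = 1.119  ⇒  fm = 0.559.

0.559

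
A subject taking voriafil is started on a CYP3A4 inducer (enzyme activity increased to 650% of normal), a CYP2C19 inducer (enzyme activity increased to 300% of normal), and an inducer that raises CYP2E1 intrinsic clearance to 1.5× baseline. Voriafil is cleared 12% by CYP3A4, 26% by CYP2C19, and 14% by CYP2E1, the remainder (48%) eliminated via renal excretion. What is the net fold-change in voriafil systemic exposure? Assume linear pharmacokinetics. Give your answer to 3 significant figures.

0.444

CYP3A4: 0.12 × 6.5 = 0.78
CYP2C19: 0.26 × 3 = 0.78
CYP2E1: 0.14 × 1.5 = 0.21
Other: 0.48 (unchanged)
CL_new/CL_old = 0.78 + 0.78 + 0.21 + 0.48 = 2.25.
Net systemic exposure ratio = 1 / 2.25 = 0.444.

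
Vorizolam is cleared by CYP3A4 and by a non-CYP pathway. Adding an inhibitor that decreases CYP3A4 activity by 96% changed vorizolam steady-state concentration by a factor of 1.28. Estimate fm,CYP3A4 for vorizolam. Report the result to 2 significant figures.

Let x = fm,CYP3A4. Because steady-state concentration ∝ 1/CL, relative clearance fell to 1/1.28 = 0.7812.
Only the CYP3A4 route changed, so 0.7812 = x·0.04 + (1 − x), giving x = 0.23.

0.23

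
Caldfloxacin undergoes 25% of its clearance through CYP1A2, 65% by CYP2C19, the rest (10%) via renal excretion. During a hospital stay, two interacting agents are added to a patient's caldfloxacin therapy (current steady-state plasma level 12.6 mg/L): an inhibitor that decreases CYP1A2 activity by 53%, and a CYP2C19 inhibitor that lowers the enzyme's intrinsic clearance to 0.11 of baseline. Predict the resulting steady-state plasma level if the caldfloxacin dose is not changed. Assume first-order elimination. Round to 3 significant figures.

43.6 mg/L

The CYP1A2 pathway (25% of clearance) drops to 0.47× activity: 0.25 × 0.47 = 0.1175.
The CYP2C19 pathway (65% of clearance) falls to 0.11× activity: 0.65 × 0.11 = 0.0715.
Non-CYP routes (10%) are unchanged.
CL_new/CL_old = 0.1175 + 0.0715 + 0.1 = 0.289.
New steady-state plasma level = 12.6 / 0.289 = 43.6 mg/L (concentration scales inversely with clearance).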